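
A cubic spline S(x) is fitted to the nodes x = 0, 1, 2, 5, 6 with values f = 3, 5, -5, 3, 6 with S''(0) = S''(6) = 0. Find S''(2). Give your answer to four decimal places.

Write M_i for S''(x_i). With h_i = 1, 1, 3, 1 and divided differences Δ_i = 2, -10, 8/3, 3, the continuity of S' gives the tridiagonal system
  1·M_0 + 4·M_1 + 1·M_2 = 6(Δ_1 - Δ_0) = -72
  1·M_1 + 8·M_2 + 3·M_3 = 6(Δ_2 - Δ_1) = 76
  3·M_2 + 8·M_3 + 1·M_4 = 6(Δ_3 - Δ_2) = 2
Natural end conditions: M_0 = M_4 = 0.
Hence M_0 = 0, M_1 = -2281/106, M_2 = 746/53, M_3 = -533/106, M_4 = 0.

14.0755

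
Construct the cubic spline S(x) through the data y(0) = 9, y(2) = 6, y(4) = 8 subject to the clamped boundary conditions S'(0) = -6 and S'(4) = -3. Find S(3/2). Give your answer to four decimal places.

With M_i denoting the second derivative at x_i, h_i = 2, 2, and Δ_i = (y_(i+1) − y_i)/h_i = -3/2, 1:
  2·M_0 + 8·M_1 + 2·M_2 = 6(Δ_1 - Δ_0) = 15
Clamped end conditions give two more equations: 2h_0·M_0 + h_0·M_1 = 6(Δ_0 - S'(0)) = 27 and h_1·M_1 + 2h_1·M_2 = 6(S'(4) - Δ_1) = -24.
Solving the tridiagonal system: M_0 = 45/8, M_1 = 9/4, M_2 = -57/8.
On [0, 2], S(x) = 9 - 6·x + 45/16·x² - 9/32·x³.
With x = 3/2: S(3/2) = 1377/256.

5.3789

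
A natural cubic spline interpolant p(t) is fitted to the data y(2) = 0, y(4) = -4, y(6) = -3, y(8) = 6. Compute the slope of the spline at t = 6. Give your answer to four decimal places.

Write σ_i for p''(x_i). With h_i = 2, 2, 2 and divided differences Δ_i = -2, 1/2, 9/2, the continuity of p' gives the tridiagonal system
  2·σ_0 + 8·σ_1 + 2·σ_2 = 6(Δ_1 - Δ_0) = 15
  2·σ_1 + 8·σ_2 + 2·σ_3 = 6(Δ_2 - Δ_1) = 24
Natural end conditions: σ_0 = σ_3 = 0.
Hence σ_0 = 0, σ_1 = 6/5, σ_2 = 27/10, σ_3 = 0.
On [6, 8], p'(t) = b_2 + 2c_2·(t - 6) + 3d_2·(t - 6)² with b_2 = Δ_2 - h_2(2σ_2 + σ_3)/6 = 27/10, c_2 = σ_2/2 = 27/20, d_2 = (σ_3 - σ_2)/(6h_2) = -9/40. So p'(6) = 27/10.

2.7000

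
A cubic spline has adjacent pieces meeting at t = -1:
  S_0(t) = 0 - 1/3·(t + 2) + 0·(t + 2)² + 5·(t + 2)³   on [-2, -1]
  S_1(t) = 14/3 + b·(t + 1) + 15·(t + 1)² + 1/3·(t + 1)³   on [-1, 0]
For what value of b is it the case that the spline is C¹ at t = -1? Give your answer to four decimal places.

14.6667

S_0'(t) = -1/3 + 0·(t + 2) + 15·(t + 2)², so S_0'(-1) = 44/3. On the right, S_1'(-1) = b, so b = 44/3.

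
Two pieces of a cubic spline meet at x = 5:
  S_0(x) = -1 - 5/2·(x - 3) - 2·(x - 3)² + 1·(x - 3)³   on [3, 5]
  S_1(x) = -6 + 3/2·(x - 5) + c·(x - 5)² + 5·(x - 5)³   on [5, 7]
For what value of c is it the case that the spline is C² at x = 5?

4

S_0''(x) = -4 + 6·(x - 3), so S_0''(5) = 8. On the right, S_1''(5) = 2c, so c = 4.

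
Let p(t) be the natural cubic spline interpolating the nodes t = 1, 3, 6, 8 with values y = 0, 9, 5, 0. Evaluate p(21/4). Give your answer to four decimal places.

7.0817

Let M_i = p''(x_i). Step sizes h_i = 2, 3, 2; slopes of the chords Δ_i = (y_(i+1) - y_i)/h_i = 9/2, -4/3, -5/2.
  2·M_0 + 10·M_1 + 3·M_2 = 6(Δ_1 - Δ_0) = -35
  3·M_1 + 10·M_2 + 2·M_3 = 6(Δ_2 - Δ_1) = -7
Natural end conditions: M_0 = M_3 = 0.
Solving the tridiagonal system: M_0 = 0, M_1 = -47/13, M_2 = 5/13, M_3 = 0.
On [3, 6], p(t) = 9 + 163/78·(t - 3) - 47/26·(t - 3)² + 2/9·(t - 3)³.
With (t - 3) = 9/4: p(21/4) = 1473/208.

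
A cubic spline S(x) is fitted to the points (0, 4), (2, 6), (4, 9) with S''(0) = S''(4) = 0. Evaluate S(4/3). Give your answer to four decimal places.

5.2407

With M_i denoting the second derivative at x_i, h_i = 2, 2, and Δ_i = (y_(i+1) − y_i)/h_i = 1, 3/2:
  2·M_0 + 8·M_1 + 2·M_2 = 6(Δ_1 - Δ_0) = 3
Natural end conditions: M_0 = M_2 = 0.
Solving: M_0 = 0, M_1 = 3/8, M_2 = 0.
On [0, 2], S(x) = 4 + 7/8·x + 0·x² + 1/32·x³.
With x = 4/3: S(4/3) = 283/54.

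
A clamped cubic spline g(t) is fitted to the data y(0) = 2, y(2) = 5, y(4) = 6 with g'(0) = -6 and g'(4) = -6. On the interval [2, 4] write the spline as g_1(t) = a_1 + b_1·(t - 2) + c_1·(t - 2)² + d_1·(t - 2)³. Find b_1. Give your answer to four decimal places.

4.5000

With m_i denoting the second derivative at x_i, h_i = 2, 2, and Δ_i = (y_(i+1) − y_i)/h_i = 3/2, 1/2:
  2·m_0 + 8·m_1 + 2·m_2 = 6(Δ_1 - Δ_0) = -6
Clamped end conditions give two more equations: 2h_0·m_0 + h_0·m_1 = 6(Δ_0 - g'(0)) = 45 and h_1·m_1 + 2h_1·m_2 = 6(g'(4) - Δ_1) = -39.
Forward elimination and back-substitution give m_0 = 12, m_1 = -3/2, m_2 = -9.
On [2, 4], with g_1(t) = a_1 + b_1·(t - 2) + c_1·(t - 2)² + d_1·(t - 2)³: c_1 = m_1/2 = -3/4, d_1 = (m_2 - m_1)/(6h_1) = -5/8, b_1 = Δ_1 - h_1(2m_1 + m_2)/6 = 9/2.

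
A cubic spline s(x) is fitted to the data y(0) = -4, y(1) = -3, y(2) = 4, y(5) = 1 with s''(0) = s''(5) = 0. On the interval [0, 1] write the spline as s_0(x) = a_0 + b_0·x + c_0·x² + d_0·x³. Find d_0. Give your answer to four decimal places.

1.8065

Let m_i = s''(x_i). Step sizes h_i = 1, 1, 3; slopes of the chords Δ_i = (y_(i+1) - y_i)/h_i = 1, 7, -1.
  1·m_0 + 4·m_1 + 1·m_2 = 6(Δ_1 - Δ_0) = 36
  1·m_1 + 8·m_2 + 3·m_3 = 6(Δ_2 - Δ_1) = -48
Natural end conditions: m_0 = m_3 = 0.
Solving the tridiagonal system: m_0 = 0, m_1 = 336/31, m_2 = -228/31, m_3 = 0.
On [0, 1], with s_0(x) = a_0 + b_0·x + c_0·x² + d_0·x³: c_0 = m_0/2 = 0, d_0 = (m_1 - m_0)/(6h_0) = 56/31, b_0 = Δ_0 - h_0(2m_0 + m_1)/6 = -25/31.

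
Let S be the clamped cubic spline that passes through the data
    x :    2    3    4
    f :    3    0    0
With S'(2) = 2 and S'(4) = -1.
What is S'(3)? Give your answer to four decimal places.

-2.5000

Let M_i = S''(x_i). Step sizes h_i = 1, 1; slopes of the chords Δ_i = (y_(i+1) - y_i)/h_i = -3, 0.
  1·M_0 + 4·M_1 + 1·M_2 = 6(Δ_1 - Δ_0) = 18
Clamped end conditions give two more equations: 2h_0·M_0 + h_0·M_1 = 6(Δ_0 - S'(2)) = -30 and h_1·M_1 + 2h_1·M_2 = 6(S'(4) - Δ_1) = -6.
Solving: M_0 = -21, M_1 = 12, M_2 = -9.
On [3, 4], S'(x) = b_1 + 2c_1·(x - 3) + 3d_1·(x - 3)² with b_1 = Δ_1 - h_1(2M_1 + M_2)/6 = -5/2, c_1 = M_1/2 = 6, d_1 = (M_2 - M_1)/(6h_1) = -7/2. So S'(3) = -5/2.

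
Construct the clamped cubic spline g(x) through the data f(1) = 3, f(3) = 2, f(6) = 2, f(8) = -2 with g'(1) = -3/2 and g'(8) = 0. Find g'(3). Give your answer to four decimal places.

0.3750

Let M_i = g''(x_i). Step sizes h_i = 2, 3, 2; slopes of the chords Δ_i = (y_(i+1) - y_i)/h_i = -1/2, 0, -2.
  2·M_0 + 10·M_1 + 3·M_2 = 6(Δ_1 - Δ_0) = 3
  3·M_1 + 10·M_2 + 2·M_3 = 6(Δ_2 - Δ_1) = -12
Clamped end conditions give two more equations: 2h_0·M_0 + h_0·M_1 = 6(Δ_0 - g'(1)) = 6 and h_2·M_2 + 2h_2·M_3 = 6(g'(8) - Δ_2) = 12.
Forward elimination and back-substitution give M_0 = 9/8, M_1 = 3/4, M_2 = -9/4, M_3 = 33/8.
On [3, 6], g'(x) = b_1 + 2c_1·(x - 3) + 3d_1·(x - 3)² with b_1 = Δ_1 - h_1(2M_1 + M_2)/6 = 3/8, c_1 = M_1/2 = 3/8, d_1 = (M_2 - M_1)/(6h_1) = -1/6. So g'(3) = 3/8.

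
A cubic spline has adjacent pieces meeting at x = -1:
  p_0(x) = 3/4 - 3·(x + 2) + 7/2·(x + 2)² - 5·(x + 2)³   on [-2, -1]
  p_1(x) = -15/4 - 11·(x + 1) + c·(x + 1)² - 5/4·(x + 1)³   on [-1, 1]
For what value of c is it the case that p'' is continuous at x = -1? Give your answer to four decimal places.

-11.5000

p_0''(x) = 7 - 30·(x + 2), so p_0''(-1) = -23. On the right, p_1''(-1) = 2c, so c = -23/2.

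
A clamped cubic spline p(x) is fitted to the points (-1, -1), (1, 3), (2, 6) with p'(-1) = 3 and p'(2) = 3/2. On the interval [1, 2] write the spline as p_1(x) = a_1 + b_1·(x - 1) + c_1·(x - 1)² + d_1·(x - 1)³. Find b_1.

3

Let M_i = p''(x_i). Step sizes h_i = 2, 1; slopes of the chords Δ_i = (y_(i+1) - y_i)/h_i = 2, 3.
  2·M_0 + 6·M_1 + 1·M_2 = 6(Δ_1 - Δ_0) = 6
Clamped end conditions give two more equations: 2h_0·M_0 + h_0·M_1 = 6(Δ_0 - p'(-1)) = -6 and h_1·M_1 + 2h_1·M_2 = 6(p'(2) - Δ_1) = -9.
Solving: M_0 = -3, M_1 = 3, M_2 = -6.
On [1, 2], with p_1(x) = a_1 + b_1·(x - 1) + c_1·(x - 1)² + d_1·(x - 1)³: c_1 = M_1/2 = 3/2, d_1 = (M_2 - M_1)/(6h_1) = -3/2, b_1 = Δ_1 - h_1(2M_1 + M_2)/6 = 3.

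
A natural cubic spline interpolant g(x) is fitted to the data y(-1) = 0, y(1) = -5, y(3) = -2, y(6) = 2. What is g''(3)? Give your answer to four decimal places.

Put M_i = g'' at the i-th knot. Here h = (2, 2, 3) and Δ = (-5/2, 3/2, 4/3), so the interior equations h_(i-1)·M_(i-1) + 2(h_(i-1)+h_i)·M_i + h_i·M_(i+1) = 6(Δ_i − Δ_(i-1)) read
  2·M_0 + 8·M_1 + 2·M_2 = 6(Δ_1 - Δ_0) = 24
  2·M_1 + 10·M_2 + 3·M_3 = 6(Δ_2 - Δ_1) = -1
Natural end conditions: M_0 = M_3 = 0.
Forward elimination and back-substitution give M_0 = 0, M_1 = 121/38, M_2 = -14/19, M_3 = 0.

-0.7368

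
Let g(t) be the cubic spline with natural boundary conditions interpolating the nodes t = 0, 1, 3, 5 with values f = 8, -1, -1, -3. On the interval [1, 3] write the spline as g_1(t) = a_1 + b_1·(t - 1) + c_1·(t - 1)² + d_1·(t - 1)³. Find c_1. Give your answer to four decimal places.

Write M_i for g''(x_i). With h_i = 1, 2, 2 and divided differences Δ_i = -9, 0, -1, the continuity of g' gives the tridiagonal system
  1·M_0 + 6·M_1 + 2·M_2 = 6(Δ_1 - Δ_0) = 54
  2·M_1 + 8·M_2 + 2·M_3 = 6(Δ_2 - Δ_1) = -6
Natural end conditions: M_0 = M_3 = 0.
Forward elimination and back-substitution give M_0 = 0, M_1 = 111/11, M_2 = -36/11, M_3 = 0.
On [1, 3], with g_1(t) = a_1 + b_1·(t - 1) + c_1·(t - 1)² + d_1·(t - 1)³: c_1 = M_1/2 = 111/22, d_1 = (M_2 - M_1)/(6h_1) = -49/44, b_1 = Δ_1 - h_1(2M_1 + M_2)/6 = -62/11.

5.0455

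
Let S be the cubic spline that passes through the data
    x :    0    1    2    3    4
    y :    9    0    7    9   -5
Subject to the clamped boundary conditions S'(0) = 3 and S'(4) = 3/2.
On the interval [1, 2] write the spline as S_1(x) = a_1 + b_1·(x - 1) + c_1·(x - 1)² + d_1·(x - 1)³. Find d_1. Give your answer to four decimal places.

Write M_i for S''(x_i). With h_i = 1, 1, 1, 1 and divided differences Δ_i = -9, 7, 2, -14, the continuity of S' gives the tridiagonal system
  1·M_0 + 4·M_1 + 1·M_2 = 6(Δ_1 - Δ_0) = 96
  1·M_1 + 4·M_2 + 1·M_3 = 6(Δ_2 - Δ_1) = -30
  1·M_2 + 4·M_3 + 1·M_4 = 6(Δ_3 - Δ_2) = -96
Clamped end conditions give two more equations: 2h_0·M_0 + h_0·M_1 = 6(Δ_0 - S'(0)) = -72 and h_3·M_3 + 2h_3·M_4 = 6(S'(4) - Δ_3) = 93.
Hence M_0 = -3135/56, M_1 = 1119/28, M_2 = -63/8, M_3 = -1077/28, M_4 = 3681/56.
On [1, 2], with S_1(x) = a_1 + b_1·(x - 1) + c_1·(x - 1)² + d_1·(x - 1)³: c_1 = M_1/2 = 1119/56, d_1 = (M_2 - M_1)/(6h_1) = -893/112, b_1 = Δ_1 - h_1(2M_1 + M_2)/6 = -561/112.

-7.9732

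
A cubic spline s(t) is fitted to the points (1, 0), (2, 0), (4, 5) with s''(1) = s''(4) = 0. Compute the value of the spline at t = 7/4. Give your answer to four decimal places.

With m_i denoting the second derivative at x_i, h_i = 1, 2, and Δ_i = (y_(i+1) − y_i)/h_i = 0, 5/2:
  1·m_0 + 6·m_1 + 2·m_2 = 6(Δ_1 - Δ_0) = 15
Natural end conditions: m_0 = m_2 = 0.
Hence m_0 = 0, m_1 = 5/2, m_2 = 0.
On [1, 2], s(t) = 0 - 5/12·(t - 1) + 0·(t - 1)² + 5/12·(t - 1)³.
With (t - 1) = 3/4: s(7/4) = -35/256.

-0.1367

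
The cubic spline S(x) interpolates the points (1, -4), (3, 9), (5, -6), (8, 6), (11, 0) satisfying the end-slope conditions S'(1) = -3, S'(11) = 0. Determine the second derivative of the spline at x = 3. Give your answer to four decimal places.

Put M_i = S'' at the i-th knot. Here h = (2, 2, 3, 3) and Δ = (13/2, -15/2, 4, -2), so the interior equations h_(i-1)·M_(i-1) + 2(h_(i-1)+h_i)·M_i + h_i·M_(i+1) = 6(Δ_i − Δ_(i-1)) read
  2·M_0 + 8·M_1 + 2·M_2 = 6(Δ_1 - Δ_0) = -84
  2·M_1 + 10·M_2 + 3·M_3 = 6(Δ_2 - Δ_1) = 69
  3·M_2 + 12·M_3 + 3·M_4 = 6(Δ_3 - Δ_2) = -36
Clamped end conditions give two more equations: 2h_0·M_0 + h_0·M_1 = 6(Δ_0 - S'(1)) = 57 and h_3·M_3 + 2h_3·M_4 = 6(S'(11) - Δ_3) = 12.
Solving the tridiagonal system: M_0 = 846/35, M_1 = -1389/70, M_2 = 66/5, M_3 = -272/35, M_4 = 206/35.

-19.8429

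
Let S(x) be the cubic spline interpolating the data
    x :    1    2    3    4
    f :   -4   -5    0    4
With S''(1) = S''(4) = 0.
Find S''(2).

Put M_i = S'' at the i-th knot. Here h = (1, 1, 1) and Δ = (-1, 5, 4), so the interior equations h_(i-1)·M_(i-1) + 2(h_(i-1)+h_i)·M_i + h_i·M_(i+1) = 6(Δ_i − Δ_(i-1)) read
  1·M_0 + 4·M_1 + 1·M_2 = 6(Δ_1 - Δ_0) = 36
  1·M_1 + 4·M_2 + 1·M_3 = 6(Δ_2 - Δ_1) = -6
Natural end conditions: M_0 = M_3 = 0.
Solving the tridiagonal system: M_0 = 0, M_1 = 10, M_2 = -4, M_3 = 0.

10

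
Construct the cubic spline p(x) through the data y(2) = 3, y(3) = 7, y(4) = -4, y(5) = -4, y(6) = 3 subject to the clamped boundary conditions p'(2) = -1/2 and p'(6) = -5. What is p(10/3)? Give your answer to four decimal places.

4.4802

Let M_i = p''(x_i). Step sizes h_i = 1, 1, 1, 1; slopes of the chords Δ_i = (y_(i+1) - y_i)/h_i = 4, -11, 0, 7.
  1·M_0 + 4·M_1 + 1·M_2 = 6(Δ_1 - Δ_0) = -90
  1·M_1 + 4·M_2 + 1·M_3 = 6(Δ_2 - Δ_1) = 66
  1·M_2 + 4·M_3 + 1·M_4 = 6(Δ_3 - Δ_2) = 42
Clamped end conditions give two more equations: 2h_0·M_0 + h_0·M_1 = 6(Δ_0 - p'(2)) = 27 and h_3·M_3 + 2h_3·M_4 = 6(p'(6) - Δ_3) = -72.
Solving: M_0 = 1755/56, M_1 = -999/28, M_2 = 171/8, M_3 = 453/28, M_4 = -2469/56.
On [3, 4], p(x) = 7 - 299/112·(x - 3) - 999/56·(x - 3)² + 1065/112·(x - 3)³.
With (x - 3) = 1/3: p(10/3) = 1129/252.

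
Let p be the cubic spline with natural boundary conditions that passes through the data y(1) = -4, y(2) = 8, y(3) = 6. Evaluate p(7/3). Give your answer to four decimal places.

8.6296

Write m_i for p''(x_i). With h_i = 1, 1 and divided differences Δ_i = 12, -2, the continuity of p' gives the tridiagonal system
  1·m_0 + 4·m_1 + 1·m_2 = 6(Δ_1 - Δ_0) = -84
Natural end conditions: m_0 = m_2 = 0.
Forward elimination and back-substitution give m_0 = 0, m_1 = -21, m_2 = 0.
On [2, 3], p(x) = 8 + 5·(x - 2) - 21/2·(x - 2)² + 7/2·(x - 2)³.
With (x - 2) = 1/3: p(7/3) = 233/27.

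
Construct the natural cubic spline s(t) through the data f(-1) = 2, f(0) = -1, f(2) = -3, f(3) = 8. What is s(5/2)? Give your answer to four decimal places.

1.7031

Put σ_i = s'' at the i-th knot. Here h = (1, 2, 1) and Δ = (-3, -1, 11), so the interior equations h_(i-1)·σ_(i-1) + 2(h_(i-1)+h_i)·σ_i + h_i·σ_(i+1) = 6(Δ_i − Δ_(i-1)) read
  1·σ_0 + 6·σ_1 + 2·σ_2 = 6(Δ_1 - Δ_0) = 12
  2·σ_1 + 6·σ_2 + 1·σ_3 = 6(Δ_2 - Δ_1) = 72
Natural end conditions: σ_0 = σ_3 = 0.
Solving the tridiagonal system: σ_0 = 0, σ_1 = -9/4, σ_2 = 51/4, σ_3 = 0.
On [2, 3], s(t) = -3 + 27/4·(t - 2) + 51/8·(t - 2)² - 17/8·(t - 2)³.
With (t - 2) = 1/2: s(5/2) = 109/64.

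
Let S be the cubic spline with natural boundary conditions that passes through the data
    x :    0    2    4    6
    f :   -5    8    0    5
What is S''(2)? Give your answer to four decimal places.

Write M_i for S''(x_i). With h_i = 2, 2, 2 and divided differences Δ_i = 13/2, -4, 5/2, the continuity of S' gives the tridiagonal system
  2·M_0 + 8·M_1 + 2·M_2 = 6(Δ_1 - Δ_0) = -63
  2·M_1 + 8·M_2 + 2·M_3 = 6(Δ_2 - Δ_1) = 39
Natural end conditions: M_0 = M_3 = 0.
Forward elimination and back-substitution give M_0 = 0, M_1 = -97/10, M_2 = 73/10, M_3 = 0.

-9.7000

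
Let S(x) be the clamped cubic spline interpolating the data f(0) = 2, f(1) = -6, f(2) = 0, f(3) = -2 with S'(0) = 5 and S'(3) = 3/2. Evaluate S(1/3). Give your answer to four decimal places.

Put M_i = S'' at the i-th knot. Here h = (1, 1, 1) and Δ = (-8, 6, -2), so the interior equations h_(i-1)·M_(i-1) + 2(h_(i-1)+h_i)·M_i + h_i·M_(i+1) = 6(Δ_i − Δ_(i-1)) read
  1·M_0 + 4·M_1 + 1·M_2 = 6(Δ_1 - Δ_0) = 84
  1·M_1 + 4·M_2 + 1·M_3 = 6(Δ_2 - Δ_1) = -48
Clamped end conditions give two more equations: 2h_0·M_0 + h_0·M_1 = 6(Δ_0 - S'(0)) = -78 and h_2·M_2 + 2h_2·M_3 = 6(S'(3) - Δ_2) = 21.
Solving the tridiagonal system: M_0 = -911/15, M_1 = 652/15, M_2 = -437/15, M_3 = 376/15.
On [0, 1], S(x) = 2 + 5·x - 911/30·x² + 521/30·x³.
With x = 1/3: S(1/3) = 379/405.

0.9358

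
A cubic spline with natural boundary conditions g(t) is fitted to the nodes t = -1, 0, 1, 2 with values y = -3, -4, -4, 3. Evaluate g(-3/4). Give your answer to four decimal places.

-3.2031

Put m_i = g'' at the i-th knot. Here h = (1, 1, 1) and Δ = (-1, 0, 7), so the interior equations h_(i-1)·m_(i-1) + 2(h_(i-1)+h_i)·m_i + h_i·m_(i+1) = 6(Δ_i − Δ_(i-1)) read
  1·m_0 + 4·m_1 + 1·m_2 = 6(Δ_1 - Δ_0) = 6
  1·m_1 + 4·m_2 + 1·m_3 = 6(Δ_2 - Δ_1) = 42
Natural end conditions: m_0 = m_3 = 0.
Solving: m_0 = 0, m_1 = -6/5, m_2 = 54/5, m_3 = 0.
On [-1, 0], g(t) = -3 - 4/5·(t + 1) + 0·(t + 1)² - 1/5·(t + 1)³.
With (t + 1) = 1/4: g(-3/4) = -205/64.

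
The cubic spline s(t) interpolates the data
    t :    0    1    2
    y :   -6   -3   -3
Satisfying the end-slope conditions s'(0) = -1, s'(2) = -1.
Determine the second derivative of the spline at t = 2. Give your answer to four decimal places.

Put M_i = s'' at the i-th knot. Here h = (1, 1) and Δ = (3, 0), so the interior equations h_(i-1)·M_(i-1) + 2(h_(i-1)+h_i)·M_i + h_i·M_(i+1) = 6(Δ_i − Δ_(i-1)) read
  1·M_0 + 4·M_1 + 1·M_2 = 6(Δ_1 - Δ_0) = -18
Clamped end conditions give two more equations: 2h_0·M_0 + h_0·M_1 = 6(Δ_0 - s'(0)) = 24 and h_1·M_1 + 2h_1·M_2 = 6(s'(2) - Δ_1) = -6.
Forward elimination and back-substitution give M_0 = 33/2, M_1 = -9, M_2 = 3/2.

1.5000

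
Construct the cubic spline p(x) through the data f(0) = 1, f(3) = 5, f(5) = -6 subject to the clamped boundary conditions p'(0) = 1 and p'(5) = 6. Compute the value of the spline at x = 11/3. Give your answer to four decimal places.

Put M_i = p'' at the i-th knot. Here h = (3, 2) and Δ = (4/3, -11/2), so the interior equations h_(i-1)·M_(i-1) + 2(h_(i-1)+h_i)·M_i + h_i·M_(i+1) = 6(Δ_i − Δ_(i-1)) read
  3·M_0 + 10·M_1 + 2·M_2 = 6(Δ_1 - Δ_0) = -41
Clamped end conditions give two more equations: 2h_0·M_0 + h_0·M_1 = 6(Δ_0 - p'(0)) = 2 and h_1·M_1 + 2h_1·M_2 = 6(p'(5) - Δ_1) = 69.
Solving the tridiagonal system: M_0 = 163/30, M_1 = -51/5, M_2 = 447/20.
On [3, 5], p(x) = 5 - 123/20·(x - 3) - 51/10·(x - 3)² + 217/80·(x - 3)³.
With (x - 3) = 2/3: p(11/3) = -76/135.

-0.5630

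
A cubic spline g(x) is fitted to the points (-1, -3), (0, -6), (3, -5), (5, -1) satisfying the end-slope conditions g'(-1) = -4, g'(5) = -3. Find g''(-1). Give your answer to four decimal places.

Put M_i = g'' at the i-th knot. Here h = (1, 3, 2) and Δ = (-3, 1/3, 2), so the interior equations h_(i-1)·M_(i-1) + 2(h_(i-1)+h_i)·M_i + h_i·M_(i+1) = 6(Δ_i − Δ_(i-1)) read
  1·M_0 + 8·M_1 + 3·M_2 = 6(Δ_1 - Δ_0) = 20
  3·M_1 + 10·M_2 + 2·M_3 = 6(Δ_2 - Δ_1) = 10
Clamped end conditions give two more equations: 2h_0·M_0 + h_0·M_1 = 6(Δ_0 - g'(-1)) = 6 and h_2·M_2 + 2h_2·M_3 = 6(g'(5) - Δ_2) = -30.
Solving: M_0 = 7/3, M_1 = 4/3, M_2 = 7/3, M_3 = -26/3.

2.3333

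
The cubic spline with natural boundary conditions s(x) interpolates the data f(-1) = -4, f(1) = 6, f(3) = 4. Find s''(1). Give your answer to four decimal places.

With σ_i denoting the second derivative at x_i, h_i = 2, 2, and Δ_i = (y_(i+1) − y_i)/h_i = 5, -1:
  2·σ_0 + 8·σ_1 + 2·σ_2 = 6(Δ_1 - Δ_0) = -36
Natural end conditions: σ_0 = σ_2 = 0.
Forward elimination and back-substitution give σ_0 = 0, σ_1 = -9/2, σ_2 = 0.

-4.5000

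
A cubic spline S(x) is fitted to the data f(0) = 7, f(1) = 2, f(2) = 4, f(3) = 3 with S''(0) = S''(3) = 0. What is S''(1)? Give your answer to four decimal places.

Put M_i = S'' at the i-th knot. Here h = (1, 1, 1) and Δ = (-5, 2, -1), so the interior equations h_(i-1)·M_(i-1) + 2(h_(i-1)+h_i)·M_i + h_i·M_(i+1) = 6(Δ_i − Δ_(i-1)) read
  1·M_0 + 4·M_1 + 1·M_2 = 6(Δ_1 - Δ_0) = 42
  1·M_1 + 4·M_2 + 1·M_3 = 6(Δ_2 - Δ_1) = -18
Natural end conditions: M_0 = M_3 = 0.
Hence M_0 = 0, M_1 = 62/5, M_2 = -38/5, M_3 = 0.

12.4000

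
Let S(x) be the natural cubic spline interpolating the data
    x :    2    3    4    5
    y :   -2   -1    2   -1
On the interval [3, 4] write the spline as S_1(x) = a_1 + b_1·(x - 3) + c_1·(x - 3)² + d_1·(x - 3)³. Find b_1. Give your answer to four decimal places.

2.8667

Put M_i = S'' at the i-th knot. Here h = (1, 1, 1) and Δ = (1, 3, -3), so the interior equations h_(i-1)·M_(i-1) + 2(h_(i-1)+h_i)·M_i + h_i·M_(i+1) = 6(Δ_i − Δ_(i-1)) read
  1·M_0 + 4·M_1 + 1·M_2 = 6(Δ_1 - Δ_0) = 12
  1·M_1 + 4·M_2 + 1·M_3 = 6(Δ_2 - Δ_1) = -36
Natural end conditions: M_0 = M_3 = 0.
Hence M_0 = 0, M_1 = 28/5, M_2 = -52/5, M_3 = 0.
On [3, 4], with S_1(x) = a_1 + b_1·(x - 3) + c_1·(x - 3)² + d_1·(x - 3)³: c_1 = M_1/2 = 14/5, d_1 = (M_2 - M_1)/(6h_1) = -8/3, b_1 = Δ_1 - h_1(2M_1 + M_2)/6 = 43/15.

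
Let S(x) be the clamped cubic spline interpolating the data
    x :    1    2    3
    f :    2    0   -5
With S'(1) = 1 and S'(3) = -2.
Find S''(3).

Put m_i = S'' at the i-th knot. Here h = (1, 1) and Δ = (-2, -5), so the interior equations h_(i-1)·m_(i-1) + 2(h_(i-1)+h_i)·m_i + h_i·m_(i+1) = 6(Δ_i − Δ_(i-1)) read
  1·m_0 + 4·m_1 + 1·m_2 = 6(Δ_1 - Δ_0) = -18
Clamped end conditions give two more equations: 2h_0·m_0 + h_0·m_1 = 6(Δ_0 - S'(1)) = -18 and h_1·m_1 + 2h_1·m_2 = 6(S'(3) - Δ_1) = 18.
Solving the tridiagonal system: m_0 = -6, m_1 = -6, m_2 = 12.

12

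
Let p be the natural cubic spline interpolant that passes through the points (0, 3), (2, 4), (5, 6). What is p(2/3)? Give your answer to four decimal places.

Put σ_i = p'' at the i-th knot. Here h = (2, 3) and Δ = (1/2, 2/3), so the interior equations h_(i-1)·σ_(i-1) + 2(h_(i-1)+h_i)·σ_i + h_i·σ_(i+1) = 6(Δ_i − Δ_(i-1)) read
  2·σ_0 + 10·σ_1 + 3·σ_2 = 6(Δ_1 - Δ_0) = 1
Natural end conditions: σ_0 = σ_2 = 0.
Hence σ_0 = 0, σ_1 = 1/10, σ_2 = 0.
On [0, 2], p(x) = 3 + 7/15·x + 0·x² + 1/120·x³.
With x = 2/3: p(2/3) = 1342/405.

3.3136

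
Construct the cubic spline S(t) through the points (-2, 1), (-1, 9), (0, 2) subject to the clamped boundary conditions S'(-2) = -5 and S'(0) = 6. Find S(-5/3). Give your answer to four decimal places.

2.2963

With m_i denoting the second derivative at x_i, h_i = 1, 1, and Δ_i = (y_(i+1) − y_i)/h_i = 8, -7:
  1·m_0 + 4·m_1 + 1·m_2 = 6(Δ_1 - Δ_0) = -90
Clamped end conditions give two more equations: 2h_0·m_0 + h_0·m_1 = 6(Δ_0 - S'(-2)) = 78 and h_1·m_1 + 2h_1·m_2 = 6(S'(0) - Δ_1) = 78.
Hence m_0 = 67, m_1 = -56, m_2 = 67.
On [-2, -1], S(t) = 1 - 5·(t + 2) + 67/2·(t + 2)² - 41/2·(t + 2)³.
With (t + 2) = 1/3: S(-5/3) = 62/27.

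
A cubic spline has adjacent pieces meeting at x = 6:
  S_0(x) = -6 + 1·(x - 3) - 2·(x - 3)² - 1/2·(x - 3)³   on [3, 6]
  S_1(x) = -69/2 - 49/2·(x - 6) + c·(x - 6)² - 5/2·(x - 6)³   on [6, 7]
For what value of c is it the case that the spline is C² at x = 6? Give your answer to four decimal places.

-6.5000

S_0''(x) = -4 - 3·(x - 3), so S_0''(6) = -13. On the right, S_1''(6) = 2c, so c = -13/2.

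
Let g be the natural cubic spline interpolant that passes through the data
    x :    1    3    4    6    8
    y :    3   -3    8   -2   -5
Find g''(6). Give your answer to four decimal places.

8.0273

With m_i denoting the second derivative at x_i, h_i = 2, 1, 2, 2, and Δ_i = (y_(i+1) − y_i)/h_i = -3, 11, -5, -3/2:
  2·m_0 + 6·m_1 + 1·m_2 = 6(Δ_1 - Δ_0) = 84
  1·m_1 + 6·m_2 + 2·m_3 = 6(Δ_2 - Δ_1) = -96
  2·m_2 + 8·m_3 + 2·m_4 = 6(Δ_3 - Δ_2) = 21
Natural end conditions: m_0 = m_4 = 0.
Solving the tridiagonal system: m_0 = 0, m_1 = 2253/128, m_2 = -1383/64, m_3 = 2055/256, m_4 = 0.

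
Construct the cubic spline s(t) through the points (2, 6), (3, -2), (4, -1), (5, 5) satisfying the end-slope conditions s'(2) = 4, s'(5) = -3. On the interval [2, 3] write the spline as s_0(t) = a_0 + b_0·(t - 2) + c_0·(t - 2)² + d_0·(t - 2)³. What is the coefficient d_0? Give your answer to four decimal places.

11.7333

Let M_i = s''(x_i). Step sizes h_i = 1, 1, 1; slopes of the chords Δ_i = (y_(i+1) - y_i)/h_i = -8, 1, 6.
  1·M_0 + 4·M_1 + 1·M_2 = 6(Δ_1 - Δ_0) = 54
  1·M_1 + 4·M_2 + 1·M_3 = 6(Δ_2 - Δ_1) = 30
Clamped end conditions give two more equations: 2h_0·M_0 + h_0·M_1 = 6(Δ_0 - s'(2)) = -72 and h_2·M_2 + 2h_2·M_3 = 6(s'(5) - Δ_2) = -54.
Solving the tridiagonal system: M_0 = -712/15, M_1 = 344/15, M_2 = 146/15, M_3 = -478/15.
On [2, 3], with s_0(t) = a_0 + b_0·(t - 2) + c_0·(t - 2)² + d_0·(t - 2)³: c_0 = M_0/2 = -356/15, d_0 = (M_1 - M_0)/(6h_0) = 176/15, b_0 = Δ_0 - h_0(2M_0 + M_1)/6 = 4.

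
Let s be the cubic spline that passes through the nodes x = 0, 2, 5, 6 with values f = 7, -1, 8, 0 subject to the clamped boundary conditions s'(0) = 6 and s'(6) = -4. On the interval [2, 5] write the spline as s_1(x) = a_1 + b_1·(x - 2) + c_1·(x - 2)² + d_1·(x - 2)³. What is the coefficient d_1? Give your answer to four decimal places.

-1.6068

With m_i denoting the second derivative at x_i, h_i = 2, 3, 1, and Δ_i = (y_(i+1) − y_i)/h_i = -4, 3, -8:
  2·m_0 + 10·m_1 + 3·m_2 = 6(Δ_1 - Δ_0) = 42
  3·m_1 + 8·m_2 + 1·m_3 = 6(Δ_2 - Δ_1) = -66
Clamped end conditions give two more equations: 2h_0·m_0 + h_0·m_1 = 6(Δ_0 - s'(0)) = -60 and h_2·m_2 + 2h_2·m_3 = 6(s'(6) - Δ_2) = 24.
Solving the tridiagonal system: m_0 = -281/13, m_1 = 172/13, m_2 = -204/13, m_3 = 258/13.
On [2, 5], with s_1(x) = a_1 + b_1·(x - 2) + c_1·(x - 2)² + d_1·(x - 2)³: c_1 = m_1/2 = 86/13, d_1 = (m_2 - m_1)/(6h_1) = -188/117, b_1 = Δ_1 - h_1(2m_1 + m_2)/6 = -31/13.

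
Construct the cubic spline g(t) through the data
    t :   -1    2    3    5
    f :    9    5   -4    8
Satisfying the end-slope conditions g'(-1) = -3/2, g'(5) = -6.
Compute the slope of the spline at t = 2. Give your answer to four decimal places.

Let m_i = g''(x_i). Step sizes h_i = 3, 1, 2; slopes of the chords Δ_i = (y_(i+1) - y_i)/h_i = -4/3, -9, 6.
  3·m_0 + 8·m_1 + 1·m_2 = 6(Δ_1 - Δ_0) = -46
  1·m_1 + 6·m_2 + 2·m_3 = 6(Δ_2 - Δ_1) = 90
Clamped end conditions give two more equations: 2h_0·m_0 + h_0·m_1 = 6(Δ_0 - g'(-1)) = 1 and h_2·m_2 + 2h_2·m_3 = 6(g'(5) - Δ_2) = -72.
Forward elimination and back-substitution give m_0 = 41/7, m_1 = -239/21, m_2 = 577/21, m_3 = -1333/42.
On [2, 3], g'(t) = b_1 + 2c_1·(t - 2) + 3d_1·(t - 2)² with b_1 = Δ_1 - h_1(2m_1 + m_2)/6 = -137/14, c_1 = m_1/2 = -239/42, d_1 = (m_2 - m_1)/(6h_1) = 136/21. So g'(2) = -137/14.

-9.7857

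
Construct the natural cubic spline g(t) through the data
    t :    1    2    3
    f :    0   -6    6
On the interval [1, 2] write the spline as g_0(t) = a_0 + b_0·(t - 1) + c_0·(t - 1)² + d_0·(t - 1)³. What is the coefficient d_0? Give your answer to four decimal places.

Let M_i = g''(x_i). Step sizes h_i = 1, 1; slopes of the chords Δ_i = (y_(i+1) - y_i)/h_i = -6, 12.
  1·M_0 + 4·M_1 + 1·M_2 = 6(Δ_1 - Δ_0) = 108
Natural end conditions: M_0 = M_2 = 0.
Hence M_0 = 0, M_1 = 27, M_2 = 0.
On [1, 2], with g_0(t) = a_0 + b_0·(t - 1) + c_0·(t - 1)² + d_0·(t - 1)³: c_0 = M_0/2 = 0, d_0 = (M_1 - M_0)/(6h_0) = 9/2, b_0 = Δ_0 - h_0(2M_0 + M_1)/6 = -21/2.

4.5000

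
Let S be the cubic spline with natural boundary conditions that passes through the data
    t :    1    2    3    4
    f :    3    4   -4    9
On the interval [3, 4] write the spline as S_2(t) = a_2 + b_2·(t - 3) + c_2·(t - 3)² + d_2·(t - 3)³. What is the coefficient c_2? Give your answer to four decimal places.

Let M_i = S''(x_i). Step sizes h_i = 1, 1, 1; slopes of the chords Δ_i = (y_(i+1) - y_i)/h_i = 1, -8, 13.
  1·M_0 + 4·M_1 + 1·M_2 = 6(Δ_1 - Δ_0) = -54
  1·M_1 + 4·M_2 + 1·M_3 = 6(Δ_2 - Δ_1) = 126
Natural end conditions: M_0 = M_3 = 0.
Hence M_0 = 0, M_1 = -114/5, M_2 = 186/5, M_3 = 0.
On [3, 4], with S_2(t) = a_2 + b_2·(t - 3) + c_2·(t - 3)² + d_2·(t - 3)³: c_2 = M_2/2 = 93/5, d_2 = (M_3 - M_2)/(6h_2) = -31/5, b_2 = Δ_2 - h_2(2M_2 + M_3)/6 = 3/5.

18.6000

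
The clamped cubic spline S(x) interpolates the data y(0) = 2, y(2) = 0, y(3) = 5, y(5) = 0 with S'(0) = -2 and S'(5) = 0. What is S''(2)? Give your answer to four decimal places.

Let M_i = S''(x_i). Step sizes h_i = 2, 1, 2; slopes of the chords Δ_i = (y_(i+1) - y_i)/h_i = -1, 5, -5/2.
  2·M_0 + 6·M_1 + 1·M_2 = 6(Δ_1 - Δ_0) = 36
  1·M_1 + 6·M_2 + 2·M_3 = 6(Δ_2 - Δ_1) = -45
Clamped end conditions give two more equations: 2h_0·M_0 + h_0·M_1 = 6(Δ_0 - S'(0)) = 6 and h_2·M_2 + 2h_2·M_3 = 6(S'(5) - Δ_2) = 15.
Solving the tridiagonal system: M_0 = -97/32, M_1 = 145/16, M_2 = -197/16, M_3 = 317/32.

9.0625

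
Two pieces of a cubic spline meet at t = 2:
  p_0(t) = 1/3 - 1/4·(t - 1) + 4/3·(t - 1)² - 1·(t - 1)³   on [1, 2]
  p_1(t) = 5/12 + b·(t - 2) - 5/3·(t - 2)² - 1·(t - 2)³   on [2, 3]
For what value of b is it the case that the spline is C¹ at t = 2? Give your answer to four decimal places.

-0.5833

p_0'(t) = -1/4 + 8/3·(t - 1) - 3·(t - 1)², so p_0'(2) = -7/12. On the right, p_1'(2) = b, so b = -7/12.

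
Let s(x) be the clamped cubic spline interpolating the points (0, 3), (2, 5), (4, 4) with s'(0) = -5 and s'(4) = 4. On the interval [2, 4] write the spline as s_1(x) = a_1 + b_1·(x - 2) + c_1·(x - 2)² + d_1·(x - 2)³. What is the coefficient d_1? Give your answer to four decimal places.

Put m_i = s'' at the i-th knot. Here h = (2, 2) and Δ = (1, -1/2), so the interior equations h_(i-1)·m_(i-1) + 2(h_(i-1)+h_i)·m_i + h_i·m_(i+1) = 6(Δ_i − Δ_(i-1)) read
  2·m_0 + 8·m_1 + 2·m_2 = 6(Δ_1 - Δ_0) = -9
Clamped end conditions give two more equations: 2h_0·m_0 + h_0·m_1 = 6(Δ_0 - s'(0)) = 36 and h_1·m_1 + 2h_1·m_2 = 6(s'(4) - Δ_1) = 27.
Solving: m_0 = 99/8, m_1 = -27/4, m_2 = 81/8.
On [2, 4], with s_1(x) = a_1 + b_1·(x - 2) + c_1·(x - 2)² + d_1·(x - 2)³: c_1 = m_1/2 = -27/8, d_1 = (m_2 - m_1)/(6h_1) = 45/32, b_1 = Δ_1 - h_1(2m_1 + m_2)/6 = 5/8.

1.4063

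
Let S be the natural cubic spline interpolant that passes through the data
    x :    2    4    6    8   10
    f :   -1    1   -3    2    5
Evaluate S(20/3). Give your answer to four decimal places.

Let σ_i = S''(x_i). Step sizes h_i = 2, 2, 2, 2; slopes of the chords Δ_i = (y_(i+1) - y_i)/h_i = 1, -2, 5/2, 3/2.
  2·σ_0 + 8·σ_1 + 2·σ_2 = 6(Δ_1 - Δ_0) = -18
  2·σ_1 + 8·σ_2 + 2·σ_3 = 6(Δ_2 - Δ_1) = 27
  2·σ_2 + 8·σ_3 + 2·σ_4 = 6(Δ_3 - Δ_2) = -6
Natural end conditions: σ_0 = σ_4 = 0.
Solving the tridiagonal system: σ_0 = 0, σ_1 = -24/7, σ_2 = 33/7, σ_3 = -27/14, σ_4 = 0.
On [6, 8], S(x) = -3 + 0·(x - 6) + 33/14·(x - 6)² - 31/56·(x - 6)³.
With (x - 6) = 2/3: S(20/3) = -400/189.

-2.1164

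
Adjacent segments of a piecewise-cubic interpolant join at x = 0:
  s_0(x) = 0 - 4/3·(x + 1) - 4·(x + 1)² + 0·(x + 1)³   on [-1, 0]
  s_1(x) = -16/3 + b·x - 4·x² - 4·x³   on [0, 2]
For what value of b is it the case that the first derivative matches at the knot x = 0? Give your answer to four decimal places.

-9.3333

s_0'(x) = -4/3 - 8·(x + 1) + 0·(x + 1)², so s_0'(0) = -28/3. On the right, s_1'(0) = b, so b = -28/3.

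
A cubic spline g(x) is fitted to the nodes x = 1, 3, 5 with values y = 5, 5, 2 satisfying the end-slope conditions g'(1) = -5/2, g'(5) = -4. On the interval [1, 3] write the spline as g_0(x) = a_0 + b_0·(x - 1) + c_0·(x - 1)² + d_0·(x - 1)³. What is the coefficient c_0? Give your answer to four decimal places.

2.2500

Let M_i = g''(x_i). Step sizes h_i = 2, 2; slopes of the chords Δ_i = (y_(i+1) - y_i)/h_i = 0, -3/2.
  2·M_0 + 8·M_1 + 2·M_2 = 6(Δ_1 - Δ_0) = -9
Clamped end conditions give two more equations: 2h_0·M_0 + h_0·M_1 = 6(Δ_0 - g'(1)) = 15 and h_1·M_1 + 2h_1·M_2 = 6(g'(5) - Δ_1) = -15.
Solving the tridiagonal system: M_0 = 9/2, M_1 = -3/2, M_2 = -3.
On [1, 3], with g_0(x) = a_0 + b_0·(x - 1) + c_0·(x - 1)² + d_0·(x - 1)³: c_0 = M_0/2 = 9/4, d_0 = (M_1 - M_0)/(6h_0) = -1/2, b_0 = Δ_0 - h_0(2M_0 + M_1)/6 = -5/2.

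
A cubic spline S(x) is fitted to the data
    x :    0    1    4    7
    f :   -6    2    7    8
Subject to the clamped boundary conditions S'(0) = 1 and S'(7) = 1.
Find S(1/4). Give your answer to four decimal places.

-5.0494

Let σ_i = S''(x_i). Step sizes h_i = 1, 3, 3; slopes of the chords Δ_i = (y_(i+1) - y_i)/h_i = 8, 5/3, 1/3.
  1·σ_0 + 8·σ_1 + 3·σ_2 = 6(Δ_1 - Δ_0) = -38
  3·σ_1 + 12·σ_2 + 3·σ_3 = 6(Δ_2 - Δ_1) = -8
Clamped end conditions give two more equations: 2h_0·σ_0 + h_0·σ_1 = 6(Δ_0 - S'(0)) = 42 and h_2·σ_2 + 2h_2·σ_3 = 6(S'(7) - Δ_2) = 4.
Solving: σ_0 = 782/31, σ_1 = -262/31, σ_2 = 136/93, σ_3 = -2/31.
On [0, 1], S(x) = -6 + 1·x + 391/31·x² - 174/31·x³.
With x = 1/4: S(1/4) = -5009/992.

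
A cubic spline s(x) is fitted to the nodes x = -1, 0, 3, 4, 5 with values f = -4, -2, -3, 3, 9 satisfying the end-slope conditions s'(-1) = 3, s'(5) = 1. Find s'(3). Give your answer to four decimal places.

3.6140

Let M_i = s''(x_i). Step sizes h_i = 1, 3, 1, 1; slopes of the chords Δ_i = (y_(i+1) - y_i)/h_i = 2, -1/3, 6, 6.
  1·M_0 + 8·M_1 + 3·M_2 = 6(Δ_1 - Δ_0) = -14
  3·M_1 + 8·M_2 + 1·M_3 = 6(Δ_2 - Δ_1) = 38
  1·M_2 + 4·M_3 + 1·M_4 = 6(Δ_3 - Δ_2) = 0
Clamped end conditions give two more equations: 2h_0·M_0 + h_0·M_1 = 6(Δ_0 - s'(-1)) = -6 and h_3·M_3 + 2h_3·M_4 = 6(s'(5) - Δ_3) = -30.
Forward elimination and back-substitution give M_0 = -125/114, M_1 = -217/57, M_2 = 667/114, M_3 = 149/57, M_4 = -1859/114.
On [3, 4], s'(x) = b_2 + 2c_2·(x - 3) + 3d_2·(x - 3)² with b_2 = Δ_2 - h_2(2M_2 + M_3)/6 = 206/57, c_2 = M_2/2 = 667/228, d_2 = (M_3 - M_2)/(6h_2) = -41/76. So s'(3) = 206/57.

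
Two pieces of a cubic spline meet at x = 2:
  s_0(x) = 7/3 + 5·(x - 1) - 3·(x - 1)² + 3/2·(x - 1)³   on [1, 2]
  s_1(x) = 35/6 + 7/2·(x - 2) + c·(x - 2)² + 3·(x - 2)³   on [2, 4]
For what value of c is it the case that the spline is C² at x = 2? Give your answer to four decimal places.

1.5000

s_0''(x) = -6 + 9·(x - 1), so s_0''(2) = 3. On the right, s_1''(2) = 2c, so c = 3/2.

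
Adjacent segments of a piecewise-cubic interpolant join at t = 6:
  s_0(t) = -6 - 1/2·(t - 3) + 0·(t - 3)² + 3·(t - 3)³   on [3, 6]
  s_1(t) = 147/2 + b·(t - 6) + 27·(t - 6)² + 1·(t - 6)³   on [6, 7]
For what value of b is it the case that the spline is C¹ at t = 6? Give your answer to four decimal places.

s_0'(t) = -1/2 + 0·(t - 3) + 9·(t - 3)², so s_0'(6) = 161/2. On the right, s_1'(6) = b, so b = 161/2.

80.5000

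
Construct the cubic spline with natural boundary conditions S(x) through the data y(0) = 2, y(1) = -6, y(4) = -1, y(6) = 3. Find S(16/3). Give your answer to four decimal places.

2.1062

Put σ_i = S'' at the i-th knot. Here h = (1, 3, 2) and Δ = (-8, 5/3, 2), so the interior equations h_(i-1)·σ_(i-1) + 2(h_(i-1)+h_i)·σ_i + h_i·σ_(i+1) = 6(Δ_i − Δ_(i-1)) read
  1·σ_0 + 8·σ_1 + 3·σ_2 = 6(Δ_1 - Δ_0) = 58
  3·σ_1 + 10·σ_2 + 2·σ_3 = 6(Δ_2 - Δ_1) = 2
Natural end conditions: σ_0 = σ_3 = 0.
Forward elimination and back-substitution give σ_0 = 0, σ_1 = 574/71, σ_2 = -158/71, σ_3 = 0.
On [4, 6], S(x) = -1 + 742/213·(x - 4) - 79/71·(x - 4)² + 79/426·(x - 4)³.
With (x - 4) = 4/3: S(16/3) = 12113/5751.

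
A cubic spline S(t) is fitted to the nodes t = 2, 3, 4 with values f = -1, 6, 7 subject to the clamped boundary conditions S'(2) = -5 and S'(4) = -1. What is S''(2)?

47

Put σ_i = S'' at the i-th knot. Here h = (1, 1) and Δ = (7, 1), so the interior equations h_(i-1)·σ_(i-1) + 2(h_(i-1)+h_i)·σ_i + h_i·σ_(i+1) = 6(Δ_i − Δ_(i-1)) read
  1·σ_0 + 4·σ_1 + 1·σ_2 = 6(Δ_1 - Δ_0) = -36
Clamped end conditions give two more equations: 2h_0·σ_0 + h_0·σ_1 = 6(Δ_0 - S'(2)) = 72 and h_1·σ_1 + 2h_1·σ_2 = 6(S'(4) - Δ_1) = -12.
Solving the tridiagonal system: σ_0 = 47, σ_1 = -22, σ_2 = 5.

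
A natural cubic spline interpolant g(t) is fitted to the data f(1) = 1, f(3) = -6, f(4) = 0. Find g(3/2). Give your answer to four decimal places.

Let M_i = g''(x_i). Step sizes h_i = 2, 1; slopes of the chords Δ_i = (y_(i+1) - y_i)/h_i = -7/2, 6.
  2·M_0 + 6·M_1 + 1·M_2 = 6(Δ_1 - Δ_0) = 57
Natural end conditions: M_0 = M_2 = 0.
Solving the tridiagonal system: M_0 = 0, M_1 = 19/2, M_2 = 0.
On [1, 3], g(t) = 1 - 20/3·(t - 1) + 0·(t - 1)² + 19/24·(t - 1)³.
With (t - 1) = 1/2: g(3/2) = -143/64.

-2.2344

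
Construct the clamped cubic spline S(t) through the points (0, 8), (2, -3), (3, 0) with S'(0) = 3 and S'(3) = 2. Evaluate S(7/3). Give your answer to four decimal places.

-2.5062

With M_i denoting the second derivative at x_i, h_i = 2, 1, and Δ_i = (y_(i+1) − y_i)/h_i = -11/2, 3:
  2·M_0 + 6·M_1 + 1·M_2 = 6(Δ_1 - Δ_0) = 51
Clamped end conditions give two more equations: 2h_0·M_0 + h_0·M_1 = 6(Δ_0 - S'(0)) = -51 and h_1·M_1 + 2h_1·M_2 = 6(S'(3) - Δ_1) = -6.
Solving: M_0 = -259/12, M_1 = 53/3, M_2 = -71/6.
On [2, 3], S(t) = -3 - 11/12·(t - 2) + 53/6·(t - 2)² - 59/12·(t - 2)³.
With (t - 2) = 1/3: S(7/3) = -203/81.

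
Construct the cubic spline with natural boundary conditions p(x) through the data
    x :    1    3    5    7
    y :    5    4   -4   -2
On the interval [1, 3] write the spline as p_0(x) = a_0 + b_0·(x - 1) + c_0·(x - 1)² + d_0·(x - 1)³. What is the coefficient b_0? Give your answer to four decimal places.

Put m_i = p'' at the i-th knot. Here h = (2, 2, 2) and Δ = (-1/2, -4, 1), so the interior equations h_(i-1)·m_(i-1) + 2(h_(i-1)+h_i)·m_i + h_i·m_(i+1) = 6(Δ_i − Δ_(i-1)) read
  2·m_0 + 8·m_1 + 2·m_2 = 6(Δ_1 - Δ_0) = -21
  2·m_1 + 8·m_2 + 2·m_3 = 6(Δ_2 - Δ_1) = 30
Natural end conditions: m_0 = m_3 = 0.
Hence m_0 = 0, m_1 = -19/5, m_2 = 47/10, m_3 = 0.
On [1, 3], with p_0(x) = a_0 + b_0·(x - 1) + c_0·(x - 1)² + d_0·(x - 1)³: c_0 = m_0/2 = 0, d_0 = (m_1 - m_0)/(6h_0) = -19/60, b_0 = Δ_0 - h_0(2m_0 + m_1)/6 = 23/30.

0.7667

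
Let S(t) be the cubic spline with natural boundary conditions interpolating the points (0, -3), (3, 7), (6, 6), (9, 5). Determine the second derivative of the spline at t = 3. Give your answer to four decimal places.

Let M_i = S''(x_i). Step sizes h_i = 3, 3, 3; slopes of the chords Δ_i = (y_(i+1) - y_i)/h_i = 10/3, -1/3, -1/3.
  3·M_0 + 12·M_1 + 3·M_2 = 6(Δ_1 - Δ_0) = -22
  3·M_1 + 12·M_2 + 3·M_3 = 6(Δ_2 - Δ_1) = 0
Natural end conditions: M_0 = M_3 = 0.
Hence M_0 = 0, M_1 = -88/45, M_2 = 22/45, M_3 = 0.

-1.9556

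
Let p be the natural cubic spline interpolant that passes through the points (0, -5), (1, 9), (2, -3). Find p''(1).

Put M_i = p'' at the i-th knot. Here h = (1, 1) and Δ = (14, -12), so the interior equations h_(i-1)·M_(i-1) + 2(h_(i-1)+h_i)·M_i + h_i·M_(i+1) = 6(Δ_i − Δ_(i-1)) read
  1·M_0 + 4·M_1 + 1·M_2 = 6(Δ_1 - Δ_0) = -156
Natural end conditions: M_0 = M_2 = 0.
Hence M_0 = 0, M_1 = -39, M_2 = 0.

-39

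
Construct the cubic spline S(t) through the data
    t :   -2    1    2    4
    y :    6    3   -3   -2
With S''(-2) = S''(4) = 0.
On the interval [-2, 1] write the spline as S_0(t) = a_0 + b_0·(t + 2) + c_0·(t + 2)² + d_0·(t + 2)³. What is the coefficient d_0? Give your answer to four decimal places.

-0.2589

Let m_i = S''(x_i). Step sizes h_i = 3, 1, 2; slopes of the chords Δ_i = (y_(i+1) - y_i)/h_i = -1, -6, 1/2.
  3·m_0 + 8·m_1 + 1·m_2 = 6(Δ_1 - Δ_0) = -30
  1·m_1 + 6·m_2 + 2·m_3 = 6(Δ_2 - Δ_1) = 39
Natural end conditions: m_0 = m_3 = 0.
Hence m_0 = 0, m_1 = -219/47, m_2 = 342/47, m_3 = 0.
On [-2, 1], with S_0(t) = a_0 + b_0·(t + 2) + c_0·(t + 2)² + d_0·(t + 2)³: c_0 = m_0/2 = 0, d_0 = (m_1 - m_0)/(6h_0) = -73/282, b_0 = Δ_0 - h_0(2m_0 + m_1)/6 = 125/94.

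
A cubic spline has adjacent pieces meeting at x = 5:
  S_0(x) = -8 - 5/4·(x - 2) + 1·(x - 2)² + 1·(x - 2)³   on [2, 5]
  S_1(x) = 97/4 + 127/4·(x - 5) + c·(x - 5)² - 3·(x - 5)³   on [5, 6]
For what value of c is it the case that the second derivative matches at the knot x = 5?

10

S_0''(x) = 2 + 6·(x - 2), so S_0''(5) = 20. On the right, S_1''(5) = 2c, so c = 10.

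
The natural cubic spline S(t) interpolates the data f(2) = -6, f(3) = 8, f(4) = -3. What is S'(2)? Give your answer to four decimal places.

Write m_i for S''(x_i). With h_i = 1, 1 and divided differences Δ_i = 14, -11, the continuity of S' gives the tridiagonal system
  1·m_0 + 4·m_1 + 1·m_2 = 6(Δ_1 - Δ_0) = -150
Natural end conditions: m_0 = m_2 = 0.
Solving the tridiagonal system: m_0 = 0, m_1 = -75/2, m_2 = 0.
On [2, 3], S'(t) = b_0 + 2c_0·(t - 2) + 3d_0·(t - 2)² with b_0 = Δ_0 - h_0(2m_0 + m_1)/6 = 81/4, c_0 = m_0/2 = 0, d_0 = (m_1 - m_0)/(6h_0) = -25/4. So S'(2) = 81/4.

20.2500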